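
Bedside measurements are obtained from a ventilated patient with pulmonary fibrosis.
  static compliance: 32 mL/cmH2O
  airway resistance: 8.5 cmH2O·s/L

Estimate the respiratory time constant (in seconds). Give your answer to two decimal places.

τ = R × C = 8.5 × 32 mL/cmH2O = 8.5 × 0.032 L/cmH2O = 0.272 s.

0.27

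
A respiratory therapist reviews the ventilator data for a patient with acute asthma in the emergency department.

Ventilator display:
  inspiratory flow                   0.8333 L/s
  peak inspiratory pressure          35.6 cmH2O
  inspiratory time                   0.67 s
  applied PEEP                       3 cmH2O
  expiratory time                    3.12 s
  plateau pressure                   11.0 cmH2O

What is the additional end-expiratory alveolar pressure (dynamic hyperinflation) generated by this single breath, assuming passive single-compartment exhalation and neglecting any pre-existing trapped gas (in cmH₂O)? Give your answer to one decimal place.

1.8

Vt = flow × Ti = 0.8333 L/s × 0.67 s × 1000 mL/L = 558.31 mL.
R = (PIP − Pplat)/V̇ = (35.6 − 11.0) / 0.8333 = 24.6/0.8333 = 29.521 cmH2O·s/L.
C = Vt/(Pplat − PEEP) = 558.31 / (11.0 − 3) = 558.31/8.0 = 69.789 mL/cmH2O.
τ = R × C = 29.521 × 0.06979 L/cmH2O = 2.06 s.
Fraction remaining = e^(−Te/τ) = e^(−3.12/2.06) = 0.2199; trapped volume = 558.31 × 0.2199 = 122.77 mL.
Additional alveolar pressure from trapping ≈ V_trapped / C = 122.77 / 69.789 = 1.759 cmH2O.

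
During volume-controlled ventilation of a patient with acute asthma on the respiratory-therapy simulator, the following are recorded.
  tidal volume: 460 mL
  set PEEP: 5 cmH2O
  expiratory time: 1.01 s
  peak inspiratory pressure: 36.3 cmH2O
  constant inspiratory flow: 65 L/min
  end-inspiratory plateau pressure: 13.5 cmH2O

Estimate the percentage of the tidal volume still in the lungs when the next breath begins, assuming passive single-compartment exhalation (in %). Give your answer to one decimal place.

Flow: 65 L/min ÷ 60 = 1.0833 L/s.
R = (PIP − Pplat)/V̇ = (36.3 − 13.5) / 1.0833 = 22.8/1.0833 = 21.047 cmH2O·s/L.
C = Vt/(Pplat − PEEP) = 460.0 / (13.5 − 5) = 460.0/8.5 = 54.118 mL/cmH2O.
τ = R × C = 21.047 × 0.05412 L/cmH2O = 1.139 s.
Fraction remaining at end-expiration = e^(−Te/τ) = e^(−1.01/1.139) = 0.412 → 41.2%.

41.2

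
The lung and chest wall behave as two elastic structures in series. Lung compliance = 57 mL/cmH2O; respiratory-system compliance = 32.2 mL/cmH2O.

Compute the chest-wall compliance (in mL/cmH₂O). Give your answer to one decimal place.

74.0

1/Ccw = 1/Crs − 1/CL.
1/Ccw = 1/32.2 − 1/57 = 0.01351.
Ccw = 74.019 mL/cmH2O.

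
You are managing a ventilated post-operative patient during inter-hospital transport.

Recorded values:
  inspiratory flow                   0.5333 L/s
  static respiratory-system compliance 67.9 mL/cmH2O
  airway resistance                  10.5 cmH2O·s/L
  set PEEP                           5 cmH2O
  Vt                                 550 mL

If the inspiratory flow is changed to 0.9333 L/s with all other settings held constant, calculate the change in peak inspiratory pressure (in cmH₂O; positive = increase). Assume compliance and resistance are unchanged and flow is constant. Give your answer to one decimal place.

PIP = Vt/C + R·V̇ + PEEP (constant-flow equation of motion).
Only the resistive term changes: ΔPIP = R × ΔV̇ = 10.5 × (0.9333 − 0.5333) = 10.5 × 0.4 = 4.2 cmH2O.

4.2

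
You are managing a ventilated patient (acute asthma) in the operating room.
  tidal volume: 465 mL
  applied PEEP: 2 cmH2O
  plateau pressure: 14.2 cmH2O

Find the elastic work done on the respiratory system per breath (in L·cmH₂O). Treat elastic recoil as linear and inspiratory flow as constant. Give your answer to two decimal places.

2.84

Elastic work ≈ ½ × (Pplat − PEEP) × Vt = 0.5 × (14.2 − 2) × 0.465 L = 0.5 × 12.2 × 0.465 = 2.837 L·cmH2O.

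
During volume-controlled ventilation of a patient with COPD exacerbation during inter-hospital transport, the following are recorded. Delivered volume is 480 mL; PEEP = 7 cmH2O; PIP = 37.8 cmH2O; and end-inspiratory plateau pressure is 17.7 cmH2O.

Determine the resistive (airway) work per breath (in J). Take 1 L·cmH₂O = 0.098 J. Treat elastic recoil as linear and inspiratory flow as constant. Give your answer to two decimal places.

0.95

With constant inspiratory flow the resistive pressure is constant at PIP − Pplat = 37.8 − 17.7 = 20.1 cmH2O, so resistive work = 20.1 × 0.480 = 9.648 L·cmH2O.
× 0.098 J/(L·cmH2O) → 0.9455 J.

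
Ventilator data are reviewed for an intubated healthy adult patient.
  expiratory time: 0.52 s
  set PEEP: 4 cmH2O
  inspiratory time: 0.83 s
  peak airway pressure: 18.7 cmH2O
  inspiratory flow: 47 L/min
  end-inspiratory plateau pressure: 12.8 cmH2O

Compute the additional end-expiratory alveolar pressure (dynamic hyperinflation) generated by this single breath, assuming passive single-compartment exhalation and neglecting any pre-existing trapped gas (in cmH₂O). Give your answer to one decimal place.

Flow: 47 L/min ÷ 60 = 0.7833 L/s.
Vt = flow × Ti = 0.7833 L/s × 0.83 s × 1000 mL/L = 650.14 mL.
R = (PIP − Pplat)/V̇ = (18.7 − 12.8) / 0.7833 = 5.9/0.7833 = 7.532 cmH2O·s/L.
C = Vt/(Pplat − PEEP) = 650.14 / (12.8 − 4) = 650.14/8.8 = 73.88 mL/cmH2O.
τ = R × C = 7.532 × 0.07388 L/cmH2O = 0.5565 s.
Fraction remaining = e^(−Te/τ) = e^(−0.52/0.5565) = 0.3928; trapped volume = 650.14 × 0.3928 = 255.37 mL.
Additional alveolar pressure from trapping ≈ V_trapped / C = 255.37 / 73.88 = 3.457 cmH2O.

3.5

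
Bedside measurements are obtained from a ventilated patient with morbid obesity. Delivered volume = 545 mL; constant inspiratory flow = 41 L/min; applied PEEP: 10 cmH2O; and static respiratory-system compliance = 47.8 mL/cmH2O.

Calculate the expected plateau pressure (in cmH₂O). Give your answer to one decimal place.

21.4

Pplat = PEEP + Vt / Cstat = 10 + 545 / 47.8 = 10 + 11.402 = 21.402 cmH2O.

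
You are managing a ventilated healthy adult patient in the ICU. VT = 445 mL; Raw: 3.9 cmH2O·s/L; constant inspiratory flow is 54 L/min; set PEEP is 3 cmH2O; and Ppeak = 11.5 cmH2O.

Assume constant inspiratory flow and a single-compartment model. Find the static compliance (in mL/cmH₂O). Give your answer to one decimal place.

89.2

Flow: 54 L/min ÷ 60 = 0.9 L/s.
Equation of motion (constant flow): PIP = Vt/C + R·V̇ + PEEP.
Vt/C = PIP − R·V̇ − PEEP = 11.5 − 3.9×0.9 − 3 = 11.5 − 3.51 − 3 = 4.99 cmH2O.
C = Vt / 4.99 = 445 / 4.99 = 89.178 mL/cmH2O.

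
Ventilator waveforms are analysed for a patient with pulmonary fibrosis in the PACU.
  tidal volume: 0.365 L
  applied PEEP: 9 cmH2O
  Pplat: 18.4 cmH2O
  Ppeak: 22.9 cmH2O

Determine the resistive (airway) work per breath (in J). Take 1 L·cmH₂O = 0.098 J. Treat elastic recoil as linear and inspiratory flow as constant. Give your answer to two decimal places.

With constant inspiratory flow the resistive pressure is constant at PIP − Pplat = 22.9 − 18.4 = 4.5 cmH2O, so resistive work = 4.5 × 0.365 = 1.643 L·cmH2O.
× 0.098 J/(L·cmH2O) → 0.161 J.

0.16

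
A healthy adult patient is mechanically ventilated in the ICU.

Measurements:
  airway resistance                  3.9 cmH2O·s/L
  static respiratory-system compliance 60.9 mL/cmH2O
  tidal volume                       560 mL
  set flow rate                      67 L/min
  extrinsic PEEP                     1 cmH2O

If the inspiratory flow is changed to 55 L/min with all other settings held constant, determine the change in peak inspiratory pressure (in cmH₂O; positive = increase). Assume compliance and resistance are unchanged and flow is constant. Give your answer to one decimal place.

-0.8

Flow: 67 L/min ÷ 60 = 1.1167 L/s.
New flow: 55 L/min ÷ 60 = 0.9167 L/s.
PIP = Vt/C + R·V̇ + PEEP (constant-flow equation of motion).
Only the resistive term changes: ΔPIP = R × ΔV̇ = 3.9 × (0.9167 − 1.1167) = 3.9 × -0.2 = -0.78 cmH2O.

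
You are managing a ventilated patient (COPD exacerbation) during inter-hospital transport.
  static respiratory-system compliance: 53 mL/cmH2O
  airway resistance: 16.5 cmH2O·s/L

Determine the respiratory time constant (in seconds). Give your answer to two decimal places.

0.87

τ = R × C = 16.5 × 53 mL/cmH2O = 16.5 × 0.053 L/cmH2O = 0.8745 s.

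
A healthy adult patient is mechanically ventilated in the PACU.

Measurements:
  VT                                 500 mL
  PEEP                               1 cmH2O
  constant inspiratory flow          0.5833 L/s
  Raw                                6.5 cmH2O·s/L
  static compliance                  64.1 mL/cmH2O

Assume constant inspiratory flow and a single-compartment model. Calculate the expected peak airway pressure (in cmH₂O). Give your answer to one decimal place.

Equation of motion (constant flow): PIP = Vt/C + R·V̇ + PEEP.
PIP = 500/64.1 + 6.5×0.5833 + 1 = 7.8 + 3.791 + 1 = 12.591 cmH2O.

12.6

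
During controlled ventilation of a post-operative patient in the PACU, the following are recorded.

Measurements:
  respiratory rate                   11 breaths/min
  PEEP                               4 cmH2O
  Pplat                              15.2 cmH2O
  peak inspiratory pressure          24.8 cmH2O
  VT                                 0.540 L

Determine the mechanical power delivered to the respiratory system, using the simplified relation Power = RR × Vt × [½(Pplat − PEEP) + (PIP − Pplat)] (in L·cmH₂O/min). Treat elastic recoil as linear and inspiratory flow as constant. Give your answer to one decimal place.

90.3

Per-breath work = Vt × [½(Pplat−PEEP) + (PIP−Pplat)] = 0.540 × [0.5×11.2 + 9.6] = 0.540 × 15.2 = 8.208 L·cmH2O.
Power = 11 × 8.208 = 90.288 L·cmH2O/min.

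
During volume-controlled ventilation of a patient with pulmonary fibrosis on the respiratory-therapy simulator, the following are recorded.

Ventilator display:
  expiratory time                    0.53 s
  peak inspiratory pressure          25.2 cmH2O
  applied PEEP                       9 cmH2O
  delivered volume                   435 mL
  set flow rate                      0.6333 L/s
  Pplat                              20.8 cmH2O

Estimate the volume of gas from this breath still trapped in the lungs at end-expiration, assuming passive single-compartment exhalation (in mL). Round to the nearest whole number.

R = (PIP − Pplat)/V̇ = (25.2 − 20.8) / 0.6333 = 4.4/0.6333 = 6.948 cmH2O·s/L.
C = Vt/(Pplat − PEEP) = 435.0 / (20.8 − 9) = 435.0/11.8 = 36.864 mL/cmH2O.
τ = R × C = 6.948 × 0.03686 L/cmH2O = 0.2561 s.
Fraction remaining = e^(−Te/τ) = e^(−0.53/0.2561) = 0.1262.
Trapped volume = 435.0 × 0.1262 = 54.897 mL.

55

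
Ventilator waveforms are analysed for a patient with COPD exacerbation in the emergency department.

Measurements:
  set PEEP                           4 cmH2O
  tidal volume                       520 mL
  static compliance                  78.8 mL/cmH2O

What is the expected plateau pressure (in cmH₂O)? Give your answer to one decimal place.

Pplat = PEEP + Vt / Cstat = 4 + 520 / 78.8 = 4 + 6.599 = 10.599 cmH2O.

10.6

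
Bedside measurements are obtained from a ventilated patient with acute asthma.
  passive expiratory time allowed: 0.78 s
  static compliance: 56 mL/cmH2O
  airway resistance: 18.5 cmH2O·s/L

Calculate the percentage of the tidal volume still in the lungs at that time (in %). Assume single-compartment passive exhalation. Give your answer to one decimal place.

47.1

τ = R × C = 18.5 × 56 mL/cmH2O = 18.5 × 0.056 L/cmH2O = 1.036 s.
Passive exhalation: V(t)/V₀ = e^(−t/τ) = e^(−0.78/1.036) = 0.471.
Fraction remaining = 0.471 → 47.1%.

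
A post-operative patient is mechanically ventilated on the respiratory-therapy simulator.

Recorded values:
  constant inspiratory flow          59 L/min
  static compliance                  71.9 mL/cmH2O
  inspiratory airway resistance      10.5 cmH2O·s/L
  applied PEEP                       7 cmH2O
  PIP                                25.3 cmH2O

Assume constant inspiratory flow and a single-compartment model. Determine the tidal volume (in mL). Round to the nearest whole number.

Flow: 59 L/min ÷ 60 = 0.9833 L/s.
Equation of motion (constant flow): PIP = Vt/C + R·V̇ + PEEP.
Vt/C = PIP − R·V̇ − PEEP = 25.3 − 10.325 − 7 = 7.975 cmH2O.
Vt = C × 7.975 = 71.9 × 7.975 = 573.4 mL.

573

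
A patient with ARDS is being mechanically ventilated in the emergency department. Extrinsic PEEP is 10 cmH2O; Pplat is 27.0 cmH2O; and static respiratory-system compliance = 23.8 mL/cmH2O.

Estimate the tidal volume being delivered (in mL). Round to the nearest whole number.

405

Vt = Cstat × (Pplat − PEEP) = 23.8 × (27.0 − 10) = 23.8 × 17.0 = 404.6 mL.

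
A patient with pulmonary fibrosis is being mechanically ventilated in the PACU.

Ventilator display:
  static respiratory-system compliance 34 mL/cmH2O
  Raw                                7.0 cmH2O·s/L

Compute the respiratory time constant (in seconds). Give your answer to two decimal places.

0.24

τ = R × C = 7.0 × 34 mL/cmH2O = 7.0 × 0.034 L/cmH2O = 0.238 s.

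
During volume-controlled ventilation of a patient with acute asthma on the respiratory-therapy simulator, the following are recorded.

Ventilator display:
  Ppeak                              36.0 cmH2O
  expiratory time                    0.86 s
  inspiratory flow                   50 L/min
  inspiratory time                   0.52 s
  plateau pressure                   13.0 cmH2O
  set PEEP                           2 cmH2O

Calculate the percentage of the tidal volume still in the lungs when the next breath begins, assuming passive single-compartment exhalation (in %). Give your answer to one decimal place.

45.3

Flow: 50 L/min ÷ 60 = 0.8333 L/s.
Vt = flow × Ti = 0.8333 L/s × 0.52 s × 1000 mL/L = 433.32 mL.
R = (PIP − Pplat)/V̇ = (36.0 − 13.0) / 0.8333 = 23.0/0.8333 = 27.601 cmH2O·s/L.
C = Vt/(Pplat − PEEP) = 433.32 / (13.0 − 2) = 433.32/11.0 = 39.393 mL/cmH2O.
τ = R × C = 27.601 × 0.03939 L/cmH2O = 1.087 s.
Fraction remaining at end-expiration = e^(−Te/τ) = e^(−0.86/1.087) = 0.4533 → 45.33%.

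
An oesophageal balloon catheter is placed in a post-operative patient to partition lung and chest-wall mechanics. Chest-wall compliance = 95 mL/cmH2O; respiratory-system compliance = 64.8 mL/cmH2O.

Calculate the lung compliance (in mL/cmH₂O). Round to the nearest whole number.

1/CL = 1/Crs − 1/Ccw.
1/CL = 1/64.8 − 1/95 = 0.004906.
CL = 203.83 mL/cmH2O.

204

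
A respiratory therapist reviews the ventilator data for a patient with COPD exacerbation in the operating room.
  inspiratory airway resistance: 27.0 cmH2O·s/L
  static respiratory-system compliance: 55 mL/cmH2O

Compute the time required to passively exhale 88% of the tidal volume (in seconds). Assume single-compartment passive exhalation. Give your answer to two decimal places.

τ = R × C = 27.0 × 55 mL/cmH2O = 27.0 × 0.055 L/cmH2O = 1.485 s.
Exhaled fraction f = 1 − e^(−t/τ) → t = −τ·ln(1 − f) = −1.485·ln(0.12) = 3.149 s.

3.15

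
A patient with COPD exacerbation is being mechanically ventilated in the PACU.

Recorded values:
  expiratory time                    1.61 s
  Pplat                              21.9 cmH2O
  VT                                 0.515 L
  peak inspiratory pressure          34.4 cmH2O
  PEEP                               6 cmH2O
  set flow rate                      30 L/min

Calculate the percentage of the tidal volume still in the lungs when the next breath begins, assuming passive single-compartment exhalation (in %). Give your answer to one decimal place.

13.7

Flow: 30 L/min ÷ 60 = 0.5 L/s.
R = (PIP − Pplat)/V̇ = (34.4 − 21.9) / 0.5 = 12.5/0.5 = 25.0 cmH2O·s/L.
C = Vt/(Pplat − PEEP) = 515.0 / (21.9 − 6) = 515.0/15.9 = 32.39 mL/cmH2O.
τ = R × C = 25.0 × 0.03239 L/cmH2O = 0.8098 s.
Fraction remaining at end-expiration = e^(−Te/τ) = e^(−1.61/0.8098) = 0.1369 → 13.69%.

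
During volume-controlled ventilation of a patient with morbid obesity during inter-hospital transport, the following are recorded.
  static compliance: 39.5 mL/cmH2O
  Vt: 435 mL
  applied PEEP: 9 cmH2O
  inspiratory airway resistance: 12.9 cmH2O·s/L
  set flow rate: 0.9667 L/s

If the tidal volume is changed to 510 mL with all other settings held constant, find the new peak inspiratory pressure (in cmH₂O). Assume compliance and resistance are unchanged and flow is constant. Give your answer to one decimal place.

PIP = Vt/C + R·V̇ + PEEP (constant-flow equation of motion).
Only the elastic term changes: ΔPIP = ΔVt / C = (510 − 435) / 39.5 = 1.899 cmH2O.
Original PIP = 435/39.5 + 12.9×0.9667 + 9 = 32.483 cmH2O; new PIP = 32.483 + (1.899) = 34.382 cmH2O.

34.4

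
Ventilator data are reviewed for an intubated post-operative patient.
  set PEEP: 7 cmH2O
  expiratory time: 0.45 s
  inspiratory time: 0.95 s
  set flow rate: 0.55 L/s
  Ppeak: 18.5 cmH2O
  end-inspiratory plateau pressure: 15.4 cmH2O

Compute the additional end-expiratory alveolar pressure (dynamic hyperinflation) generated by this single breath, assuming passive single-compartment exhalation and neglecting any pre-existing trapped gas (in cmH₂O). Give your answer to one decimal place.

2.3

Vt = flow × Ti = 0.55 L/s × 0.95 s × 1000 mL/L = 522.5 mL.
R = (PIP − Pplat)/V̇ = (18.5 − 15.4) / 0.55 = 3.1/0.55 = 5.636 cmH2O·s/L.
C = Vt/(Pplat − PEEP) = 522.5 / (15.4 − 7) = 522.5/8.4 = 62.202 mL/cmH2O.
τ = R × C = 5.636 × 0.0622 L/cmH2O = 0.3506 s.
Fraction remaining = e^(−Te/τ) = e^(−0.45/0.3506) = 0.2771; trapped volume = 522.5 × 0.2771 = 144.78 mL.
Additional alveolar pressure from trapping ≈ V_trapped / C = 144.78 / 62.202 = 2.328 cmH2O.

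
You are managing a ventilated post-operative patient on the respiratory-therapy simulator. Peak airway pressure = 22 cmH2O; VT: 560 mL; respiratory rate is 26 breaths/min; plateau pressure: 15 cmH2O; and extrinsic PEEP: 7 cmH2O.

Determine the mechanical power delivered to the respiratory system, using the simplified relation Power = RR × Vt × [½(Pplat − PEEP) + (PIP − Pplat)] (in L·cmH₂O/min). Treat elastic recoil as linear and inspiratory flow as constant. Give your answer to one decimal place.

Per-breath work = Vt × [½(Pplat−PEEP) + (PIP−Pplat)] = 0.560 × [0.5×8.0 + 7.0] = 0.560 × 11.0 = 6.16 L·cmH2O.
Power = 26 × 6.16 = 160.16 L·cmH2O/min.

160.2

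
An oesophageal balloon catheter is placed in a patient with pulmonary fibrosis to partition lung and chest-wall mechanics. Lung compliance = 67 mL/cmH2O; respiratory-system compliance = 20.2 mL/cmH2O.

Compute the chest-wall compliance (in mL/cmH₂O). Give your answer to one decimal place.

28.9

1/Ccw = 1/Crs − 1/CL.
1/Ccw = 1/20.2 − 1/67 = 0.03458.
Ccw = 28.918 mL/cmH2O.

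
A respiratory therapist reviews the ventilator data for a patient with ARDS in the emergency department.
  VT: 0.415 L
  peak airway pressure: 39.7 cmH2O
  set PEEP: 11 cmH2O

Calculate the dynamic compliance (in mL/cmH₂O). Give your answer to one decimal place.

Dynamic compliance = Vt / (PIP − PEEP) = 415 / (39.7 − 11) = 415 / 28.7 = 14.46 mL/cmH2O.

14.5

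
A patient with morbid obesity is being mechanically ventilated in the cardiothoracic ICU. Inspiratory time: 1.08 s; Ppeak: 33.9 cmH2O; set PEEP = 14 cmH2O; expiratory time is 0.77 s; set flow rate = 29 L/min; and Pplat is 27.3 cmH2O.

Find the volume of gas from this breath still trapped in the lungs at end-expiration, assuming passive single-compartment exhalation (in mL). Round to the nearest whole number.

Flow: 29 L/min ÷ 60 = 0.4833 L/s.
Vt = flow × Ti = 0.4833 L/s × 1.08 s × 1000 mL/L = 521.96 mL.
R = (PIP − Pplat)/V̇ = (33.9 − 27.3) / 0.4833 = 6.6/0.4833 = 13.656 cmH2O·s/L.
C = Vt/(Pplat − PEEP) = 521.96 / (27.3 − 14) = 521.96/13.3 = 39.245 mL/cmH2O.
τ = R × C = 13.656 × 0.03925 L/cmH2O = 0.536 s.
Fraction remaining = e^(−Te/τ) = e^(−0.77/0.536) = 0.2377.
Trapped volume = 521.96 × 0.2377 = 124.07 mL.

124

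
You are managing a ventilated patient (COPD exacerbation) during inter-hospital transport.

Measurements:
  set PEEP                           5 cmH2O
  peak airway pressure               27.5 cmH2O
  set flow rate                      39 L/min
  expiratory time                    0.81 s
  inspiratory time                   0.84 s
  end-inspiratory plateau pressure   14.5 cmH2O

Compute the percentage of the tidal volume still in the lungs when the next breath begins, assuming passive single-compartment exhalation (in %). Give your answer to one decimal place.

Flow: 39 L/min ÷ 60 = 0.65 L/s.
Vt = flow × Ti = 0.65 L/s × 0.84 s × 1000 mL/L = 546.0 mL.
R = (PIP − Pplat)/V̇ = (27.5 − 14.5) / 0.65 = 13.0/0.65 = 20.0 cmH2O·s/L.
C = Vt/(Pplat − PEEP) = 546.0 / (14.5 − 5) = 546.0/9.5 = 57.474 mL/cmH2O.
τ = R × C = 20.0 × 0.05747 L/cmH2O = 1.149 s.
Fraction remaining at end-expiration = e^(−Te/τ) = e^(−0.81/1.149) = 0.4941 → 49.41%.

49.4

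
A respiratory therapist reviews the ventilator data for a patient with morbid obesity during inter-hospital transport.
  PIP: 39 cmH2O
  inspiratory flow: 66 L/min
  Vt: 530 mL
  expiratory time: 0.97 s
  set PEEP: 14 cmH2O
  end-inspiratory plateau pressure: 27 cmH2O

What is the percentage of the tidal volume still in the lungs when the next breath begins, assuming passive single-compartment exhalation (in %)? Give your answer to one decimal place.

Flow: 66 L/min ÷ 60 = 1.1 L/s.
R = (PIP − Pplat)/V̇ = (39 − 27) / 1.1 = 12.0/1.1 = 10.909 cmH2O·s/L.
C = Vt/(Pplat − PEEP) = 530.0 / (27 − 14) = 530.0/13.0 = 40.769 mL/cmH2O.
τ = R × C = 10.909 × 0.04077 L/cmH2O = 0.4448 s.
Fraction remaining at end-expiration = e^(−Te/τ) = e^(−0.97/0.4448) = 0.113 → 11.3%.

11.3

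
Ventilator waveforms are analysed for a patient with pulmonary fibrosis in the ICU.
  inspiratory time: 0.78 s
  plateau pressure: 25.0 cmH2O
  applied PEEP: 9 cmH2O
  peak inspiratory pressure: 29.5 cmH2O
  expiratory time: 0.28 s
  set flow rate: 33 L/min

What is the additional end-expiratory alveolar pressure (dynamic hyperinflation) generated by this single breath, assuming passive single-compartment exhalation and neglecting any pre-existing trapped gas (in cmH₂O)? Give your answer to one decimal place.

Flow: 33 L/min ÷ 60 = 0.55 L/s.
Vt = flow × Ti = 0.55 L/s × 0.78 s × 1000 mL/L = 429.0 mL.
R = (PIP − Pplat)/V̇ = (29.5 − 25.0) / 0.55 = 4.5/0.55 = 8.182 cmH2O·s/L.
C = Vt/(Pplat − PEEP) = 429.0 / (25.0 − 9) = 429.0/16.0 = 26.813 mL/cmH2O.
τ = R × C = 8.182 × 0.02681 L/cmH2O = 0.2194 s.
Fraction remaining = e^(−Te/τ) = e^(−0.28/0.2194) = 0.2791; trapped volume = 429.0 × 0.2791 = 119.73 mL.
Additional alveolar pressure from trapping ≈ V_trapped / C = 119.73 / 26.813 = 4.465 cmH2O.

4.5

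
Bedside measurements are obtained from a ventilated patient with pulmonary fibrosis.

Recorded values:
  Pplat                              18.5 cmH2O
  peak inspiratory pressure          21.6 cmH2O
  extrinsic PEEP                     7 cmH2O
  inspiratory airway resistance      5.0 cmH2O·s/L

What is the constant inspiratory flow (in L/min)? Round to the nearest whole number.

37

flow = (PIP − Pplat) / Raw = (21.6 − 18.5) / 5.0 = 0.62 L/s × 60 = 37.2 L/min.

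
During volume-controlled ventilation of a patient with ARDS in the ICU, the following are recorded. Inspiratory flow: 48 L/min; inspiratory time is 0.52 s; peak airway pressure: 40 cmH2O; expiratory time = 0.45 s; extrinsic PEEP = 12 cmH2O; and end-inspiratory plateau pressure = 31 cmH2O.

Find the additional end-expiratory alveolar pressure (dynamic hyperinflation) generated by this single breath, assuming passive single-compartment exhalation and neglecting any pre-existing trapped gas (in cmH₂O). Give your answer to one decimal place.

Flow: 48 L/min ÷ 60 = 0.8 L/s.
Vt = flow × Ti = 0.8 L/s × 0.52 s × 1000 mL/L = 416.0 mL.
R = (PIP − Pplat)/V̇ = (40 − 31) / 0.8 = 9.0/0.8 = 11.25 cmH2O·s/L.
C = Vt/(Pplat − PEEP) = 416.0 / (31 − 12) = 416.0/19.0 = 21.895 mL/cmH2O.
τ = R × C = 11.25 × 0.0219 L/cmH2O = 0.2464 s.
Fraction remaining = e^(−Te/τ) = e^(−0.45/0.2464) = 0.161; trapped volume = 416.0 × 0.161 = 66.976 mL.
Additional alveolar pressure from trapping ≈ V_trapped / C = 66.976 / 21.895 = 3.059 cmH2O.

3.1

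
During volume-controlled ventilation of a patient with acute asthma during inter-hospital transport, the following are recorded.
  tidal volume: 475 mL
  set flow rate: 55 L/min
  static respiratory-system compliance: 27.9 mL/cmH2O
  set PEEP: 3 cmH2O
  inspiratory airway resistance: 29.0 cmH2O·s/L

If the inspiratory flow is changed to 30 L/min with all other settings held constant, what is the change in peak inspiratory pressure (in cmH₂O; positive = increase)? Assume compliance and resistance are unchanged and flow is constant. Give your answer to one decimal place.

Flow: 55 L/min ÷ 60 = 0.9167 L/s.
New flow: 30 L/min ÷ 60 = 0.5 L/s.
PIP = Vt/C + R·V̇ + PEEP (constant-flow equation of motion).
Only the resistive term changes: ΔPIP = R × ΔV̇ = 29.0 × (0.5 − 0.9167) = 29.0 × -0.4167 = -12.084 cmH2O.

-12.1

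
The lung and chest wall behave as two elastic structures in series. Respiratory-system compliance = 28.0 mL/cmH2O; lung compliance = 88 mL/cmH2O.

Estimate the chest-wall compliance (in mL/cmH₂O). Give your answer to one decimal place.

41.1

1/Ccw = 1/Crs − 1/CL.
1/Ccw = 1/28.0 − 1/88 = 0.02435.
Ccw = 41.068 mL/cmH2O.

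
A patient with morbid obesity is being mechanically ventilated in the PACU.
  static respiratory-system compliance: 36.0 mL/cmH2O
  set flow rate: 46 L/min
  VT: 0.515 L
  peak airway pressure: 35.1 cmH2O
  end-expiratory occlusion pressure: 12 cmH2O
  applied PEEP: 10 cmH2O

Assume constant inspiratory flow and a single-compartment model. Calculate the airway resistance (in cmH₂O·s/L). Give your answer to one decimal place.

Flow: 46 L/min ÷ 60 = 0.7667 L/s.
Total PEEP = 12 cmH2O (set 10 + intrinsic 2); this is the baseline alveolar pressure.
Equation of motion (constant flow): PIP = Vt/C + R·V̇ + PEEP.
R·V̇ = PIP − Vt/C − PEEP = 35.1 − 515/36.0 − 12 = 35.1 − 14.306 − 12 = 8.794 cmH2O.
R = 8.794 / 0.7667 = 11.47 cmH2O·s/L.

11.5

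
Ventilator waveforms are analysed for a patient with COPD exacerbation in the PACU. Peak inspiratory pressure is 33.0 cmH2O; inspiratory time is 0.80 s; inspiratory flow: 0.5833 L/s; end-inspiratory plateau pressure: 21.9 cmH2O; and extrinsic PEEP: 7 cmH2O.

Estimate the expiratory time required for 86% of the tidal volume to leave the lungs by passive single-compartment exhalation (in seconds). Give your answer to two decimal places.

Vt = flow × Ti = 0.5833 L/s × 0.80 s × 1000 mL/L = 466.64 mL.
R = (PIP − Pplat)/V̇ = (33.0 − 21.9) / 0.5833 = 11.1/0.5833 = 19.03 cmH2O·s/L.
C = Vt/(Pplat − PEEP) = 466.64 / (21.9 − 7) = 466.64/14.9 = 31.318 mL/cmH2O.
τ = R × C = 19.03 × 0.03132 L/cmH2O = 0.596 s.
t = −τ·ln(1 − 0.86) = −0.596·ln(0.14) = 1.172 s.

1.17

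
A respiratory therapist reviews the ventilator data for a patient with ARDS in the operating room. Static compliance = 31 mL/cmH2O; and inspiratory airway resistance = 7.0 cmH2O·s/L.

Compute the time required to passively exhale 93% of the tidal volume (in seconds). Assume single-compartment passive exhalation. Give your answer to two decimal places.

0.58

τ = R × C = 7.0 × 31 mL/cmH2O = 7.0 × 0.031 L/cmH2O = 0.217 s.
Exhaled fraction f = 1 − e^(−t/τ) → t = −τ·ln(1 − f) = −0.217·ln(0.07) = 0.5771 s.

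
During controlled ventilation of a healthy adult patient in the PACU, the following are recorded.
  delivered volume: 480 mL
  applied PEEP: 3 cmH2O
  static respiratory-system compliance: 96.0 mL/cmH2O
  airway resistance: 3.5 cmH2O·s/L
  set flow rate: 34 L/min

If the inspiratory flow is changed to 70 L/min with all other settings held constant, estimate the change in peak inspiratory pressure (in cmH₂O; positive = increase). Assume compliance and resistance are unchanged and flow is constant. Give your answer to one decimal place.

2.1

Flow: 34 L/min ÷ 60 = 0.5667 L/s.
New flow: 70 L/min ÷ 60 = 1.1667 L/s.
PIP = Vt/C + R·V̇ + PEEP (constant-flow equation of motion).
Only the resistive term changes: ΔPIP = R × ΔV̇ = 3.5 × (1.1667 − 0.5667) = 3.5 × 0.6 = 2.1 cmH2O.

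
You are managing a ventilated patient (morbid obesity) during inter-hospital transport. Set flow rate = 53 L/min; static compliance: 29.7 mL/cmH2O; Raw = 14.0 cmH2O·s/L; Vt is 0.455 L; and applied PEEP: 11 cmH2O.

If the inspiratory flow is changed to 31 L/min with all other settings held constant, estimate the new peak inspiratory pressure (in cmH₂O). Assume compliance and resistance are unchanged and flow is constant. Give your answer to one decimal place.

33.6

Flow: 53 L/min ÷ 60 = 0.8833 L/s.
New flow: 31 L/min ÷ 60 = 0.5167 L/s.
PIP = Vt/C + R·V̇ + PEEP (constant-flow equation of motion).
Only the resistive term changes: ΔPIP = R × ΔV̇ = 14.0 × (0.5167 − 0.8833) = 14.0 × -0.3666 = -5.132 cmH2O.
Original PIP = 455/29.7 + 14.0×0.8833 + 11 = 38.686 cmH2O; new PIP = 38.686 + (-5.132) = 33.554 cmH2O.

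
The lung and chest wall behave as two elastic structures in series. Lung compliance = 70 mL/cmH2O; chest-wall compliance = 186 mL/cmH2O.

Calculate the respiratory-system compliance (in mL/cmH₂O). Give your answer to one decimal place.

Lung and chest wall are elastances in series: 1/Crs = 1/CL + 1/Ccw.
1/Crs = 1/70 + 1/186 = 0.01966.
Crs = 50.865 mL/cmH2O.

50.9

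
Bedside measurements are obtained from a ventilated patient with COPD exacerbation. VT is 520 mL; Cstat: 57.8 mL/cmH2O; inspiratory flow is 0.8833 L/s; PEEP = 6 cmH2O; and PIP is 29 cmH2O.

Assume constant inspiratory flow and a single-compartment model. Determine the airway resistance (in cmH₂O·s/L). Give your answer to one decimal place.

Equation of motion (constant flow): PIP = Vt/C + R·V̇ + PEEP.
R·V̇ = PIP − Vt/C − PEEP = 29 − 520/57.8 − 6 = 29 − 8.997 − 6 = 14.003 cmH2O.
R = 14.003 / 0.8833 = 15.853 cmH2O·s/L.

15.9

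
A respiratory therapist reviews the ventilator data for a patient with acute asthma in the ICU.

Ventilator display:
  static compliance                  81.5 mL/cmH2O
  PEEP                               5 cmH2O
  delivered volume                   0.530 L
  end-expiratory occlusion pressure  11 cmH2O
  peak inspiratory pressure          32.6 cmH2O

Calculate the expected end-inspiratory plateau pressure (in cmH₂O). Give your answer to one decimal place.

17.5

End-expiratory occlusion gives total PEEP = 11 cmH2O (intrinsic PEEP = 11 − 5 = 6). Use total PEEP for the elastic gradient.
Pplat = PEEPtotal + Vt / Cstat = 11 + 530 / 81.5 = 11 + 6.503 = 17.503 cmH2O.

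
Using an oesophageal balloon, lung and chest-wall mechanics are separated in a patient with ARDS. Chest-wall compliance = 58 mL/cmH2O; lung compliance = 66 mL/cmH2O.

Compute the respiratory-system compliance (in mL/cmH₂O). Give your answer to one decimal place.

Lung and chest wall are elastances in series: 1/Crs = 1/CL + 1/Ccw.
1/Crs = 1/66 + 1/58 = 0.03239.
Crs = 30.874 mL/cmH2O.

30.9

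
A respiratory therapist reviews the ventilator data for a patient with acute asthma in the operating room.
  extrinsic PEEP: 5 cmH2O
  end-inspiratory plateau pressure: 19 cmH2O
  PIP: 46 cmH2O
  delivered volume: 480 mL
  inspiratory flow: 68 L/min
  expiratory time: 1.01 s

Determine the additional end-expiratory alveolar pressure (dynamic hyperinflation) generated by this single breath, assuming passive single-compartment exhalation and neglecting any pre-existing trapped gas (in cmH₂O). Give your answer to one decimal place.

4.1

Flow: 68 L/min ÷ 60 = 1.1333 L/s.
R = (PIP − Pplat)/V̇ = (46 − 19) / 1.1333 = 27.0/1.1333 = 23.824 cmH2O·s/L.
C = Vt/(Pplat − PEEP) = 480.0 / (19 − 5) = 480.0/14.0 = 34.286 mL/cmH2O.
τ = R × C = 23.824 × 0.03429 L/cmH2O = 0.8169 s.
Fraction remaining = e^(−Te/τ) = e^(−1.01/0.8169) = 0.2904; trapped volume = 480.0 × 0.2904 = 139.39 mL.
Additional alveolar pressure from trapping ≈ V_trapped / C = 139.39 / 34.286 = 4.066 cmH2O.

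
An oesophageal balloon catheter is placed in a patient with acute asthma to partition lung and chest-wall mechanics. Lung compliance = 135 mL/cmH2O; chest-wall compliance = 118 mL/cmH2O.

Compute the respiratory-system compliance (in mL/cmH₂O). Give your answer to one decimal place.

63.0

Lung and chest wall are elastances in series: 1/Crs = 1/CL + 1/Ccw.
1/Crs = 1/135 + 1/118 = 0.01588.
Crs = 62.972 mL/cmH2O.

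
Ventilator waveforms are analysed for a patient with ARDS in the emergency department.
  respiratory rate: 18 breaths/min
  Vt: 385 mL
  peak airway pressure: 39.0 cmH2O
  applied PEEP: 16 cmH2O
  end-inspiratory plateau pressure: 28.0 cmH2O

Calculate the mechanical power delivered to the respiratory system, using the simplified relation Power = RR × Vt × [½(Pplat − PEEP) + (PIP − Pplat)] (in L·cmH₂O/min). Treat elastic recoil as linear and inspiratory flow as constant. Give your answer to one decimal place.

117.8

Per-breath work = Vt × [½(Pplat−PEEP) + (PIP−Pplat)] = 0.385 × [0.5×12.0 + 11.0] = 0.385 × 17.0 = 6.545 L·cmH2O.
Power = 18 × 6.545 = 117.81 L·cmH2O/min.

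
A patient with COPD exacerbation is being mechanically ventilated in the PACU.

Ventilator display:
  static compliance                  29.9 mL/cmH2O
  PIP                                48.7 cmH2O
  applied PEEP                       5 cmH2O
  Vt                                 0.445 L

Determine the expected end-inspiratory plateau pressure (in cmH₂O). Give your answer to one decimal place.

Pplat = PEEP + Vt / Cstat = 5 + 445 / 29.9 = 5 + 14.883 = 19.883 cmH2O.

19.9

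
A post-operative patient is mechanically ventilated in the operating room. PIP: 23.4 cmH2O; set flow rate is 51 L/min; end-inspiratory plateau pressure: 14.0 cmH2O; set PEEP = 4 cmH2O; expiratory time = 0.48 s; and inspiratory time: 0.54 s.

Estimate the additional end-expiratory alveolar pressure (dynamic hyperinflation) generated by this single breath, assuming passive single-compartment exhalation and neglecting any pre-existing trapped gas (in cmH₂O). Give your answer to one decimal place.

3.9

Flow: 51 L/min ÷ 60 = 0.85 L/s.
Vt = flow × Ti = 0.85 L/s × 0.54 s × 1000 mL/L = 459.0 mL.
R = (PIP − Pplat)/V̇ = (23.4 − 14.0) / 0.85 = 9.4/0.85 = 11.059 cmH2O·s/L.
C = Vt/(Pplat − PEEP) = 459.0 / (14.0 − 4) = 459.0/10.0 = 45.9 mL/cmH2O.
τ = R × C = 11.059 × 0.0459 L/cmH2O = 0.5076 s.
Fraction remaining = e^(−Te/τ) = e^(−0.48/0.5076) = 0.3884; trapped volume = 459.0 × 0.3884 = 178.28 mL.
Additional alveolar pressure from trapping ≈ V_trapped / C = 178.28 / 45.9 = 3.884 cmH2O.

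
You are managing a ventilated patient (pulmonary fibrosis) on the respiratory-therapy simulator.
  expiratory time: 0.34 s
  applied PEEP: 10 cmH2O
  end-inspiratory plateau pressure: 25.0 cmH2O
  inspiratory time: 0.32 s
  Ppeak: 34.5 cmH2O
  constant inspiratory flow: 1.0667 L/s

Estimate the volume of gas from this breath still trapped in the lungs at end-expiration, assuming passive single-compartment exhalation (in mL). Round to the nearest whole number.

Vt = flow × Ti = 1.0667 L/s × 0.32 s × 1000 mL/L = 341.34 mL.
R = (PIP − Pplat)/V̇ = (34.5 − 25.0) / 1.0667 = 9.5/1.0667 = 8.906 cmH2O·s/L.
C = Vt/(Pplat − PEEP) = 341.34 / (25.0 − 10) = 341.34/15.0 = 22.756 mL/cmH2O.
τ = R × C = 8.906 × 0.02276 L/cmH2O = 0.2027 s.
Fraction remaining = e^(−Te/τ) = e^(−0.34/0.2027) = 0.1869.
Trapped volume = 341.34 × 0.1869 = 63.796 mL.

64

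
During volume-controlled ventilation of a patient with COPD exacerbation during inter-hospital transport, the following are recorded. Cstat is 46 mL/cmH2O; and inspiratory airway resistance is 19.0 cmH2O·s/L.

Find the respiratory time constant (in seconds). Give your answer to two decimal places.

0.87

τ = R × C = 19.0 × 46 mL/cmH2O = 19.0 × 0.046 L/cmH2O = 0.874 s.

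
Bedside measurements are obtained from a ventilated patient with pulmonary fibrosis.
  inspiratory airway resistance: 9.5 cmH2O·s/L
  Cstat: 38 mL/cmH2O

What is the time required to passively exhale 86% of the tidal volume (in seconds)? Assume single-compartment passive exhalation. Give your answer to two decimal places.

τ = R × C = 9.5 × 38 mL/cmH2O = 9.5 × 0.038 L/cmH2O = 0.361 s.
Exhaled fraction f = 1 − e^(−t/τ) → t = −τ·ln(1 − f) = −0.361·ln(0.14) = 0.7098 s.

0.71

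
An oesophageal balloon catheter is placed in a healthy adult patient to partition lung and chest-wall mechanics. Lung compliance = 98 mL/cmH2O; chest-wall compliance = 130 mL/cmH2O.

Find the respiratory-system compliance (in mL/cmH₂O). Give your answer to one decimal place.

55.9

Lung and chest wall are elastances in series: 1/Crs = 1/CL + 1/Ccw.
1/Crs = 1/98 + 1/130 = 0.0179.
Crs = 55.866 mL/cmH2O.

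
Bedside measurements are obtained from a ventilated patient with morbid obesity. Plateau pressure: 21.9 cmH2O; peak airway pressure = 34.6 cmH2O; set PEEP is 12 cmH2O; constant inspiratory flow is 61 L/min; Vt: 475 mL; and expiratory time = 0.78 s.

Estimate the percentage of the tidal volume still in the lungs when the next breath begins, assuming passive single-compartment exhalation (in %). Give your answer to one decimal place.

Flow: 61 L/min ÷ 60 = 1.0167 L/s.
R = (PIP − Pplat)/V̇ = (34.6 − 21.9) / 1.0167 = 12.7/1.0167 = 12.491 cmH2O·s/L.
C = Vt/(Pplat − PEEP) = 475.0 / (21.9 − 12) = 475.0/9.9 = 47.98 mL/cmH2O.
τ = R × C = 12.491 × 0.04798 L/cmH2O = 0.5993 s.
Fraction remaining at end-expiration = e^(−Te/τ) = e^(−0.78/0.5993) = 0.2721 → 27.21%.

27.2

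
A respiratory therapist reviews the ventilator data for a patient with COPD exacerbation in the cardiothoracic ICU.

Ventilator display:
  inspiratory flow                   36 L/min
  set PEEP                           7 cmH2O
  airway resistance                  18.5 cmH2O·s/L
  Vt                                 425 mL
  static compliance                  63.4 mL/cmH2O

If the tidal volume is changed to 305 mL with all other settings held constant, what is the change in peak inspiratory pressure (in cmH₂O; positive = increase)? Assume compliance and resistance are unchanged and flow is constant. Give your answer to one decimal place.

-1.9

PIP = Vt/C + R·V̇ + PEEP (constant-flow equation of motion).
Only the elastic term changes: ΔPIP = ΔVt / C = (305 − 425) / 63.4 = -1.893 cmH2O.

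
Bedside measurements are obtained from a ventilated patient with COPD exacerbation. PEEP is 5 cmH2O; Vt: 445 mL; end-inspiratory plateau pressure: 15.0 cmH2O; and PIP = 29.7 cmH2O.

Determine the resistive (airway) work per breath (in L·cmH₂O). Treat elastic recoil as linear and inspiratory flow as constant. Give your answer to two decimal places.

6.54

With constant inspiratory flow the resistive pressure is constant at PIP − Pplat = 29.7 − 15.0 = 14.7 cmH2O, so resistive work = 14.7 × 0.445 = 6.542 L·cmH2O.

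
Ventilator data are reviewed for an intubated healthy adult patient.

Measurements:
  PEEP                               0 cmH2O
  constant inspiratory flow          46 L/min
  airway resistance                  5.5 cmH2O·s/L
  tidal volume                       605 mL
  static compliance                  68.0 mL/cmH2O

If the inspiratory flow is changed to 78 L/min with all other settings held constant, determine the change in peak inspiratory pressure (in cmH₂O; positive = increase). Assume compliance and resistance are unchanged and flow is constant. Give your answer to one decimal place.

2.9

Flow: 46 L/min ÷ 60 = 0.7667 L/s.
New flow: 78 L/min ÷ 60 = 1.3 L/s.
PIP = Vt/C + R·V̇ + PEEP (constant-flow equation of motion).
Only the resistive term changes: ΔPIP = R × ΔV̇ = 5.5 × (1.3 − 0.7667) = 5.5 × 0.5333 = 2.933 cmH2O.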